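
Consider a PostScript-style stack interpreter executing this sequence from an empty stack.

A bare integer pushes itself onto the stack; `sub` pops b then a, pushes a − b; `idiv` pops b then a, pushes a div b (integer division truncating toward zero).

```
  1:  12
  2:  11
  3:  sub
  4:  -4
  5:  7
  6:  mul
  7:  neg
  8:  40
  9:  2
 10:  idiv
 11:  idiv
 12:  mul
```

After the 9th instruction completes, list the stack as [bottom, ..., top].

[1, 28, 40, 2]

12   12
11   12 11
sub  1
-4   1 -4
7    1 -4 7
mul  1 -28
neg  1 28
40   1 28 40
2    1 28 40 2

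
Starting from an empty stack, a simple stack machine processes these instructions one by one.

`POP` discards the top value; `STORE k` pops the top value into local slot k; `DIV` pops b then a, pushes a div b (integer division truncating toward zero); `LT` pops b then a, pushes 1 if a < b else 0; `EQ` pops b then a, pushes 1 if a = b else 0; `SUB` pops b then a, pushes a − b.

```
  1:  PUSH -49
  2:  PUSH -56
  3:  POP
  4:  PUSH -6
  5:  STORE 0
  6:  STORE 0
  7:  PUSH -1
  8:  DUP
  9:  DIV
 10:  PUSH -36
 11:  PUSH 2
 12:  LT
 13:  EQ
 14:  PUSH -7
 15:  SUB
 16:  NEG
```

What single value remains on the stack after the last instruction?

-8

PUSH -49 : -49
PUSH -56 : -49 -56
POP      : -49
PUSH -6  : -49 -6
STORE 0  : -49
STORE 0  : (empty)
PUSH -1  : -1
DUP      : -1 -1
DIV      : 1
PUSH -36 : 1 -36
PUSH 2   : 1 -36 2
LT       : 1 1
EQ       : 1
PUSH -7  : 1 -7
SUB      : 8
NEG      : -8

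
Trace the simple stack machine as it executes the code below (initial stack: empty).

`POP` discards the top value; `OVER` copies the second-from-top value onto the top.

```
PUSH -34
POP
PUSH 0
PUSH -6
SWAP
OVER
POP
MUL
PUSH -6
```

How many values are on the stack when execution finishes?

PUSH -34 → [-34]
POP      → []
PUSH 0   → [0]
PUSH -6  → [0, -6]
SWAP     → [-6, 0]
OVER     → [-6, 0, -6]
POP      → [-6, 0]
MUL      → [0]
PUSH -6  → [0, -6]

2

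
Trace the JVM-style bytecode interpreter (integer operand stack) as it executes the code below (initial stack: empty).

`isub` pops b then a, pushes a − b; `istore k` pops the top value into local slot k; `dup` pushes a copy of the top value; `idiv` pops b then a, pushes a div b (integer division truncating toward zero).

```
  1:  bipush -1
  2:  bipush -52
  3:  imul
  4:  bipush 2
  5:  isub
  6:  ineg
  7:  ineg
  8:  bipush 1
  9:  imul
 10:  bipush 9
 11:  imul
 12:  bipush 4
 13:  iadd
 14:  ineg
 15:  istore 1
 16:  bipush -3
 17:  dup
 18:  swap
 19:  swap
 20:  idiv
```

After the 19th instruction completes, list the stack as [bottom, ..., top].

bipush -1  -> [-1]
bipush -52 -> [-1, -52]
imul       -> [52]
bipush 2   -> [52, 2]
isub       -> [50]
ineg       -> [-50]
ineg       -> [50]
bipush 1   -> [50, 1]
imul       -> [50]
bipush 9   -> [50, 9]
imul       -> [450]
bipush 4   -> [450, 4]
iadd       -> [454]
ineg       -> [-454]
istore 1   -> []
bipush -3  -> [-3]
dup        -> [-3, -3]
swap       -> [-3, -3]
swap       -> [-3, -3]

[-3, -3]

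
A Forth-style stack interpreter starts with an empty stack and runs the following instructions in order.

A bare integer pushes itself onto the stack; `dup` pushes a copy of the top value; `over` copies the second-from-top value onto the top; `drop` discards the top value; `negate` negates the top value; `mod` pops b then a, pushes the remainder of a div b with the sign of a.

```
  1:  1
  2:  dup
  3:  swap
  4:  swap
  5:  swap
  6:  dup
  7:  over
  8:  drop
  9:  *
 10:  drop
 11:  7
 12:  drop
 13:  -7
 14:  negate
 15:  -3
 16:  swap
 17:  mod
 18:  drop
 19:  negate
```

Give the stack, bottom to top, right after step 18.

[1]

1      -> [1]
dup    -> [1, 1]
swap   -> [1, 1]
swap   -> [1, 1]
swap   -> [1, 1]
dup    -> [1, 1, 1]
over   -> [1, 1, 1, 1]
drop   -> [1, 1, 1]
*      -> [1, 1]
drop   -> [1]
7      -> [1, 7]
drop   -> [1]
-7     -> [1, -7]
negate -> [1, 7]
-3     -> [1, 7, -3]
swap   -> [1, -3, 7]
mod    -> [1, -3]
drop   -> [1]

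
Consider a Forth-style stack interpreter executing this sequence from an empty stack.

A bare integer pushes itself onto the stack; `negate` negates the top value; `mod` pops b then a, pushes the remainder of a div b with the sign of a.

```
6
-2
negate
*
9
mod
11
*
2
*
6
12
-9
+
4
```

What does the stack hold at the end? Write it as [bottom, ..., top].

[66, 6, 3, 4]

6      -> 6
-2     -> 6 -2
negate -> 6 2
*      -> 12
9      -> 12 9
mod    -> 3
11     -> 3 11
*      -> 33
2      -> 33 2
*      -> 66
6      -> 66 6
12     -> 66 6 12
-9     -> 66 6 12 -9
+      -> 66 6 3
4      -> 66 6 3 4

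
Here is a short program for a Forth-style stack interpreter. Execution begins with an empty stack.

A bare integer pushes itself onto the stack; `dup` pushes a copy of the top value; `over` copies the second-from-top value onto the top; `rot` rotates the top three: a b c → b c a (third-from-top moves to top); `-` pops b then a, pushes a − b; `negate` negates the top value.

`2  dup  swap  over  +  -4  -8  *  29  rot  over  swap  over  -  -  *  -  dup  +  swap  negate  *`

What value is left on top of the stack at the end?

6136

2      -> 2
dup    -> 2 2
swap   -> 2 2
over   -> 2 2 2
+      -> 2 4
-4     -> 2 4 -4
-8     -> 2 4 -4 -8
*      -> 2 4 32
29     -> 2 4 32 29
rot    -> 2 32 29 4
over   -> 2 32 29 4 29
swap   -> 2 32 29 29 4
over   -> 2 32 29 29 4 29
-      -> 2 32 29 29 -25
-      -> 2 32 29 54
*      -> 2 32 1566
-      -> 2 -1534
dup    -> 2 -1534 -1534
+      -> 2 -3068
swap   -> -3068 2
negate -> -3068 -2
*      -> 6136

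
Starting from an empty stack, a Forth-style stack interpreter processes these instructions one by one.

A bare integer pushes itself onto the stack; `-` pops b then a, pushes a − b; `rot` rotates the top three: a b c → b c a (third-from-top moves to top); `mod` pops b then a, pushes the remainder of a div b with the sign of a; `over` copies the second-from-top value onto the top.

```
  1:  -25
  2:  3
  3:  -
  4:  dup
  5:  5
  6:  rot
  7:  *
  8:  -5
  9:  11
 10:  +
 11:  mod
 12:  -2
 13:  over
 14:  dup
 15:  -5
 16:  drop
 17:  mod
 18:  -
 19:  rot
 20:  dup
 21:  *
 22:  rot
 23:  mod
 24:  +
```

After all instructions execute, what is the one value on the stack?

-2

-25  → [-25]
3    → [-25, 3]
-    → [-28]
dup  → [-28, -28]
5    → [-28, -28, 5]
rot  → [-28, 5, -28]
*    → [-28, -140]
-5   → [-28, -140, -5]
11   → [-28, -140, -5, 11]
+    → [-28, -140, 6]
mod  → [-28, -2]
-2   → [-28, -2, -2]
over → [-28, -2, -2, -2]
dup  → [-28, -2, -2, -2, -2]
-5   → [-28, -2, -2, -2, -2, -5]
drop → [-28, -2, -2, -2, -2]
mod  → [-28, -2, -2, 0]
-    → [-28, -2, -2]
rot  → [-2, -2, -28]
dup  → [-2, -2, -28, -28]
*    → [-2, -2, 784]
rot  → [-2, 784, -2]
mod  → [-2, 0]
+    → [-2]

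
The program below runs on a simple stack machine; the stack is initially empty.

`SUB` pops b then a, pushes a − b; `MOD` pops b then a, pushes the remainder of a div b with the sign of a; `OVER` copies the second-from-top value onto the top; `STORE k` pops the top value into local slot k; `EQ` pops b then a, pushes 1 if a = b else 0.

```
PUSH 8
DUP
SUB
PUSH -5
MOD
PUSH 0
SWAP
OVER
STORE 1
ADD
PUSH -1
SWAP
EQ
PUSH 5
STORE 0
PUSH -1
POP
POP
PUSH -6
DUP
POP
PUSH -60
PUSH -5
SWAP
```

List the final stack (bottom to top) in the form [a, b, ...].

PUSH 8   : 8
DUP      : 8 8
SUB      : 0
PUSH -5  : 0 -5
MOD      : 0
PUSH 0   : 0 0
SWAP     : 0 0
OVER     : 0 0 0
STORE 1  : 0 0
ADD      : 0
PUSH -1  : 0 -1
SWAP     : -1 0
EQ       : 0
PUSH 5   : 0 5
STORE 0  : 0
PUSH -1  : 0 -1
POP      : 0
POP      : (empty)
PUSH -6  : -6
DUP      : -6 -6
POP      : -6
PUSH -60 : -6 -60
PUSH -5  : -6 -60 -5
SWAP     : -6 -5 -60

[-6, -5, -60]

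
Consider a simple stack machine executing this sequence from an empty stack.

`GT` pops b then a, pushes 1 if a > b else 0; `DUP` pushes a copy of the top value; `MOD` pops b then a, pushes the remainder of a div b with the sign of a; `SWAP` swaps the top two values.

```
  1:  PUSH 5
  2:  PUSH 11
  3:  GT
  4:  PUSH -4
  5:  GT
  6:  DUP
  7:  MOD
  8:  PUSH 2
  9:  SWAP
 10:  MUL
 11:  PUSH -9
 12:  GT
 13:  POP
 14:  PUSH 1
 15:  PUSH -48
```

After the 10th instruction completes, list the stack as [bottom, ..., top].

PUSH 5  -> [5]
PUSH 11 -> [5, 11]
GT      -> [0]
PUSH -4 -> [0, -4]
GT      -> [1]
DUP     -> [1, 1]
MOD     -> [0]
PUSH 2  -> [0, 2]
SWAP    -> [2, 0]
MUL     -> [0]

[0]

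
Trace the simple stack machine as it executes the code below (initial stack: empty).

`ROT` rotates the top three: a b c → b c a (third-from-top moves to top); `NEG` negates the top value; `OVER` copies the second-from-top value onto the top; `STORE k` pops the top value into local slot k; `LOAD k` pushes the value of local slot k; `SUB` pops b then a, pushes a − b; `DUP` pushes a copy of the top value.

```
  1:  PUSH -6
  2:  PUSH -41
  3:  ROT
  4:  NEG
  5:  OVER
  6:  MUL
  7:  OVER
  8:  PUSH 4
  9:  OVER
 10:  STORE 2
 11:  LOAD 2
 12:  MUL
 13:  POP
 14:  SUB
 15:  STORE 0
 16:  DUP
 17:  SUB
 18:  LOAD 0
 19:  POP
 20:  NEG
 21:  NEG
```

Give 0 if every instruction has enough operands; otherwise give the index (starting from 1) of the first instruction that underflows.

3

PUSH -6  : [-6]
PUSH -41 : [-6, -41]
ROT  — needs 3 operands, stack has 2 → underflow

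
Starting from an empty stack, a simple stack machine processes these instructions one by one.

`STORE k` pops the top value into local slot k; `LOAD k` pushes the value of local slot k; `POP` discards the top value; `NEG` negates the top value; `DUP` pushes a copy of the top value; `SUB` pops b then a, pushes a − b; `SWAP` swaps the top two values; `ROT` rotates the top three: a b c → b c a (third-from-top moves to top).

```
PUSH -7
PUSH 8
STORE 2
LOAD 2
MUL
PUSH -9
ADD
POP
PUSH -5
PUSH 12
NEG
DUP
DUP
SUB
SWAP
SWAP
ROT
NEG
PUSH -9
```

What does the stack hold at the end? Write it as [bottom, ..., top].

[-12, 0, 5, -9]

PUSH -7 -> -7
PUSH 8  -> -7 8
STORE 2 -> -7
LOAD 2  -> -7 8
MUL     -> -56
PUSH -9 -> -56 -9
ADD     -> -65
POP     -> (empty)
PUSH -5 -> -5
PUSH 12 -> -5 12
NEG     -> -5 -12
DUP     -> -5 -12 -12
DUP     -> -5 -12 -12 -12
SUB     -> -5 -12 0
SWAP    -> -5 0 -12
SWAP    -> -5 -12 0
ROT     -> -12 0 -5
NEG     -> -12 0 5
PUSH -9 -> -12 0 5 -9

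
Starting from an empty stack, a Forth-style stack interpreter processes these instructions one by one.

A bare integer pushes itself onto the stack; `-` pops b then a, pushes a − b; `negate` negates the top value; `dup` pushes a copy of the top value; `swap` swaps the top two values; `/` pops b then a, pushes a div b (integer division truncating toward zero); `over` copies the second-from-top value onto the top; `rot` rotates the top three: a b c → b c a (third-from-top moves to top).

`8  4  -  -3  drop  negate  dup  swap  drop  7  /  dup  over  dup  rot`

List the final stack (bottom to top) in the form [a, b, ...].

[0, 0, 0, 0]

8      : 8
4      : 8 4
-      : 4
-3     : 4 -3
drop   : 4
negate : -4
dup    : -4 -4
swap   : -4 -4
drop   : -4
7      : -4 7
/      : 0
dup    : 0 0
over   : 0 0 0
dup    : 0 0 0 0
rot    : 0 0 0 0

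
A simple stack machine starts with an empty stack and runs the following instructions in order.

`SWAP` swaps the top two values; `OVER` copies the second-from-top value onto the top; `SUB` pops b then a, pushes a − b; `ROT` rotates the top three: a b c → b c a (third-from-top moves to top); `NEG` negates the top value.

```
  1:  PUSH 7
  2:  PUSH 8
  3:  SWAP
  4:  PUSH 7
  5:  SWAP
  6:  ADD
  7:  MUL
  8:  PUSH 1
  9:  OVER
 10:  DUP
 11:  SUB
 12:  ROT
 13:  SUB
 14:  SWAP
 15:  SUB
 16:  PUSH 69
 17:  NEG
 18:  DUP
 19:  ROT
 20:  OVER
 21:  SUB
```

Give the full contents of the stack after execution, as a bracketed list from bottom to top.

PUSH 7  : 7
PUSH 8  : 7 8
SWAP    : 8 7
PUSH 7  : 8 7 7
SWAP    : 8 7 7
ADD     : 8 14
MUL     : 112
PUSH 1  : 112 1
OVER    : 112 1 112
DUP     : 112 1 112 112
SUB     : 112 1 0
ROT     : 1 0 112
SUB     : 1 -112
SWAP    : -112 1
SUB     : -113
PUSH 69 : -113 69
NEG     : -113 -69
DUP     : -113 -69 -69
ROT     : -69 -69 -113
OVER    : -69 -69 -113 -69
SUB     : -69 -69 -44

[-69, -69, -44]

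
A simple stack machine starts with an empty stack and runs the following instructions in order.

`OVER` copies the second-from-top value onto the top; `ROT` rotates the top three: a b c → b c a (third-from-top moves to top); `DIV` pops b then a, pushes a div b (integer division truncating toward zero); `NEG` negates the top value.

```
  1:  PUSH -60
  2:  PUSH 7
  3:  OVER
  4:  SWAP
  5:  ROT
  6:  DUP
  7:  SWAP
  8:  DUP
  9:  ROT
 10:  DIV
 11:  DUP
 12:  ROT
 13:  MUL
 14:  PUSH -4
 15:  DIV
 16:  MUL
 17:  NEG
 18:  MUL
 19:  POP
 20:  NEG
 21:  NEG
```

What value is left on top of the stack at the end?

-60

PUSH -60 → -60
PUSH 7   → -60 7
OVER     → -60 7 -60
SWAP     → -60 -60 7
ROT      → -60 7 -60
DUP      → -60 7 -60 -60
SWAP     → -60 7 -60 -60
DUP      → -60 7 -60 -60 -60
ROT      → -60 7 -60 -60 -60
DIV      → -60 7 -60 1
DUP      → -60 7 -60 1 1
ROT      → -60 7 1 1 -60
MUL      → -60 7 1 -60
PUSH -4  → -60 7 1 -60 -4
DIV      → -60 7 1 15
MUL      → -60 7 15
NEG      → -60 7 -15
MUL      → -60 -105
POP      → -60
NEG      → 60
NEG      → -60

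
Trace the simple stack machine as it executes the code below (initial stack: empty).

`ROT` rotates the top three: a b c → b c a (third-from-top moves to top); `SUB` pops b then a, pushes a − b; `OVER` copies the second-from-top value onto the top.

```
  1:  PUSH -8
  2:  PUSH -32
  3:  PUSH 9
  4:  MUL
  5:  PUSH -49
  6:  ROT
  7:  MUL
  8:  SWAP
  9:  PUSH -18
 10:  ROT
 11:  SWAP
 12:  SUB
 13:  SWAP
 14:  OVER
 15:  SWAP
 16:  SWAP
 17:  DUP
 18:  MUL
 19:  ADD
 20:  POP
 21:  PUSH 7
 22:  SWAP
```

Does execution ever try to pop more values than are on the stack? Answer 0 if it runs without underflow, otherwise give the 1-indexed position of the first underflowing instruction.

PUSH -8  -> [-8]
PUSH -32 -> [-8, -32]
PUSH 9   -> [-8, -32, 9]
MUL      -> [-8, -288]
PUSH -49 -> [-8, -288, -49]
ROT      -> [-288, -49, -8]
MUL      -> [-288, 392]
SWAP     -> [392, -288]
PUSH -18 -> [392, -288, -18]
ROT      -> [-288, -18, 392]
SWAP     -> [-288, 392, -18]
SUB      -> [-288, 410]
SWAP     -> [410, -288]
OVER     -> [410, -288, 410]
SWAP     -> [410, 410, -288]
SWAP     -> [410, -288, 410]
DUP      -> [410, -288, 410, 410]
MUL      -> [410, -288, 168100]
ADD      -> [410, 167812]
POP      -> [410]
PUSH 7   -> [410, 7]
SWAP     -> [7, 410]

0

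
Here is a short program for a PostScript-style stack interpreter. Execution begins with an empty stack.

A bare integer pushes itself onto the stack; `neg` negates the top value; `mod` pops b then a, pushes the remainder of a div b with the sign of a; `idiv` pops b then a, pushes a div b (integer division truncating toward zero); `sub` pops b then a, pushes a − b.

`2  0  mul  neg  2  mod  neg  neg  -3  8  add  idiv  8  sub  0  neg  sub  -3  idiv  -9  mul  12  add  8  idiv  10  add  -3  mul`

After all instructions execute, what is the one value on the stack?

-30

2     2
0     2 0
mul   0
neg   0
2     0 2
mod   0
neg   0
neg   0
-3    0 -3
8     0 -3 8
add   0 5
idiv  0
8     0 8
sub   -8
0     -8 0
neg   -8 0
sub   -8
-3    -8 -3
idiv  2
-9    2 -9
mul   -18
12    -18 12
add   -6
8     -6 8
idiv  0
10    0 10
add   10
-3    10 -3
mul   -30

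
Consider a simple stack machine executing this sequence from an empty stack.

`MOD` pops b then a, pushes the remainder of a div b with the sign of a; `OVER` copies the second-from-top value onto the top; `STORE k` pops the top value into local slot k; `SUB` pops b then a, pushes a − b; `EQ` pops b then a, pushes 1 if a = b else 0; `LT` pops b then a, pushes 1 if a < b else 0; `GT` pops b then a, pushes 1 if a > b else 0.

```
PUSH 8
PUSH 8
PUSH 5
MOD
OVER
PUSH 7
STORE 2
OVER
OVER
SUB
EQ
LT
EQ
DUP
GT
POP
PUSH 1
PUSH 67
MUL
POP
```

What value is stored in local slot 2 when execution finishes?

PUSH 8   [8]
PUSH 8   [8, 8]
PUSH 5   [8, 8, 5]
MOD      [8, 3]
OVER     [8, 3, 8]
PUSH 7   [8, 3, 8, 7]
STORE 2  [8, 3, 8]
OVER     [8, 3, 8, 3]
OVER     [8, 3, 8, 3, 8]
SUB      [8, 3, 8, -5]
EQ       [8, 3, 0]
LT       [8, 0]
EQ       [0]
DUP      [0, 0]
GT       [0]
POP      []
PUSH 1   [1]
PUSH 67  [1, 67]
MUL      [67]
POP      []

7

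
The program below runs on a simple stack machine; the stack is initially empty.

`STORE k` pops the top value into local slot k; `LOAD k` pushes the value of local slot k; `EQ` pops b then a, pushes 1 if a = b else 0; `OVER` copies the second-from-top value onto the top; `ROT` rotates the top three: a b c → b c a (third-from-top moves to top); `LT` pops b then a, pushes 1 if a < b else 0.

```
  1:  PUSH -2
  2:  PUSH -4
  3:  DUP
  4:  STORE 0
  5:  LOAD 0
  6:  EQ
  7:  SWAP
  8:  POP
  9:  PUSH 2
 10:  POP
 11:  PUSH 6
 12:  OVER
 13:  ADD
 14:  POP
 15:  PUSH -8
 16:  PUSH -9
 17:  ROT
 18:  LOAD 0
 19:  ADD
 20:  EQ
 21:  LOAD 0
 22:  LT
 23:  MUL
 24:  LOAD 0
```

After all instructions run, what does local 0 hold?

-4

PUSH -2 : [-2]
PUSH -4 : [-2, -4]
DUP     : [-2, -4, -4]
STORE 0 : [-2, -4]
LOAD 0  : [-2, -4, -4]
EQ      : [-2, 1]
SWAP    : [1, -2]
POP     : [1]
PUSH 2  : [1, 2]
POP     : [1]
PUSH 6  : [1, 6]
OVER    : [1, 6, 1]
ADD     : [1, 7]
POP     : [1]
PUSH -8 : [1, -8]
PUSH -9 : [1, -8, -9]
ROT     : [-8, -9, 1]
LOAD 0  : [-8, -9, 1, -4]
ADD     : [-8, -9, -3]
EQ      : [-8, 0]
LOAD 0  : [-8, 0, -4]
LT      : [-8, 0]
MUL     : [0]
LOAD 0  : [0, -4]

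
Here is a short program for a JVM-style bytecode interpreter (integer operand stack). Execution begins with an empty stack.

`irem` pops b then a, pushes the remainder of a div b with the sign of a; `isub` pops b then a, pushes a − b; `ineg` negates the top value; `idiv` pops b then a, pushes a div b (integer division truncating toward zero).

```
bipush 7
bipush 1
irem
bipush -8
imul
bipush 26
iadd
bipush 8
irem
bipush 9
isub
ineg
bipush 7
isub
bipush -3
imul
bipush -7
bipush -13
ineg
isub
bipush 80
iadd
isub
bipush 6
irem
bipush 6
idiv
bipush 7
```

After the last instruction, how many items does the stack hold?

2

bipush 7    [7]
bipush 1    [7, 1]
irem        [0]
bipush -8   [0, -8]
imul        [0]
bipush 26   [0, 26]
iadd        [26]
bipush 8    [26, 8]
irem        [2]
bipush 9    [2, 9]
isub        [-7]
ineg        [7]
bipush 7    [7, 7]
isub        [0]
bipush -3   [0, -3]
imul        [0]
bipush -7   [0, -7]
bipush -13  [0, -7, -13]
ineg        [0, -7, 13]
isub        [0, -20]
bipush 80   [0, -20, 80]
iadd        [0, 60]
isub        [-60]
bipush 6    [-60, 6]
irem        [0]
bipush 6    [0, 6]
idiv        [0]
bipush 7    [0, 7]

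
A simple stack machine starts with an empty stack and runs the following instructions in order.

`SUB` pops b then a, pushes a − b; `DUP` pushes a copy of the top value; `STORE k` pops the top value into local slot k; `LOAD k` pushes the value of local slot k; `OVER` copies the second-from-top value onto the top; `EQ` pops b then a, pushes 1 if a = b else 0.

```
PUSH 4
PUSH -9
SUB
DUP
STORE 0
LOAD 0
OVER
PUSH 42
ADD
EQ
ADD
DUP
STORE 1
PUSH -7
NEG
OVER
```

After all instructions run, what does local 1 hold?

PUSH 4  : [4]
PUSH -9 : [4, -9]
SUB     : [13]
DUP     : [13, 13]
STORE 0 : [13]
LOAD 0  : [13, 13]
OVER    : [13, 13, 13]
PUSH 42 : [13, 13, 13, 42]
ADD     : [13, 13, 55]
EQ      : [13, 0]
ADD     : [13]
DUP     : [13, 13]
STORE 1 : [13]
PUSH -7 : [13, -7]
NEG     : [13, 7]
OVER    : [13, 7, 13]

13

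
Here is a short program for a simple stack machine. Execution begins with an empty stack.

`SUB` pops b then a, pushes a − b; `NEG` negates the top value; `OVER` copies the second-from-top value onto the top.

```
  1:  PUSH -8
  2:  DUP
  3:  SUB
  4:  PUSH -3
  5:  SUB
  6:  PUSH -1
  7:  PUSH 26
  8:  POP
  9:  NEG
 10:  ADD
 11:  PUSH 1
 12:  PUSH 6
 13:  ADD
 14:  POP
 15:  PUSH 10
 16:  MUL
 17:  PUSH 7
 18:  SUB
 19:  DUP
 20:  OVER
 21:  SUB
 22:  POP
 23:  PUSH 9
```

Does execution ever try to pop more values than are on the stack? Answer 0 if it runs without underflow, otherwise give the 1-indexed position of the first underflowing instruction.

0

PUSH -8 → -8
DUP     → -8 -8
SUB     → 0
PUSH -3 → 0 -3
SUB     → 3
PUSH -1 → 3 -1
PUSH 26 → 3 -1 26
POP     → 3 -1
NEG     → 3 1
ADD     → 4
PUSH 1  → 4 1
PUSH 6  → 4 1 6
ADD     → 4 7
POP     → 4
PUSH 10 → 4 10
MUL     → 40
PUSH 7  → 40 7
SUB     → 33
DUP     → 33 33
OVER    → 33 33 33
SUB     → 33 0
POP     → 33
PUSH 9  → 33 9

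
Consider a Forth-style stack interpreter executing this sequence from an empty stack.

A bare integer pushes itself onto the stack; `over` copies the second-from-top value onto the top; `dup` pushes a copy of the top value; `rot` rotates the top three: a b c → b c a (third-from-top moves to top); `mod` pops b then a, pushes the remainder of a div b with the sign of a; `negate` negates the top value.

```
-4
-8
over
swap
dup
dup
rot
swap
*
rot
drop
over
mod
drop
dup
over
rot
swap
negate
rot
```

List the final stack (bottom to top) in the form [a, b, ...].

-4     : -4
-8     : -4 -8
over   : -4 -8 -4
swap   : -4 -4 -8
dup    : -4 -4 -8 -8
dup    : -4 -4 -8 -8 -8
rot    : -4 -4 -8 -8 -8
swap   : -4 -4 -8 -8 -8
*      : -4 -4 -8 64
rot    : -4 -8 64 -4
drop   : -4 -8 64
over   : -4 -8 64 -8
mod    : -4 -8 0
drop   : -4 -8
dup    : -4 -8 -8
over   : -4 -8 -8 -8
rot    : -4 -8 -8 -8
swap   : -4 -8 -8 -8
negate : -4 -8 -8 8
rot    : -4 -8 8 -8

[-4, -8, 8, -8]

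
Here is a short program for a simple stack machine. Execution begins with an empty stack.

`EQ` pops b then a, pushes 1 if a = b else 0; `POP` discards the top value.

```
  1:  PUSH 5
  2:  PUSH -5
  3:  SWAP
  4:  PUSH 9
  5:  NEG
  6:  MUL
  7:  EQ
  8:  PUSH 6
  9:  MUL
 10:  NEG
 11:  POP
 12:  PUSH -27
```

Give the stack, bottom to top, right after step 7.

PUSH 5   [5]
PUSH -5  [5, -5]
SWAP     [-5, 5]
PUSH 9   [-5, 5, 9]
NEG      [-5, 5, -9]
MUL      [-5, -45]
EQ       [0]

[0]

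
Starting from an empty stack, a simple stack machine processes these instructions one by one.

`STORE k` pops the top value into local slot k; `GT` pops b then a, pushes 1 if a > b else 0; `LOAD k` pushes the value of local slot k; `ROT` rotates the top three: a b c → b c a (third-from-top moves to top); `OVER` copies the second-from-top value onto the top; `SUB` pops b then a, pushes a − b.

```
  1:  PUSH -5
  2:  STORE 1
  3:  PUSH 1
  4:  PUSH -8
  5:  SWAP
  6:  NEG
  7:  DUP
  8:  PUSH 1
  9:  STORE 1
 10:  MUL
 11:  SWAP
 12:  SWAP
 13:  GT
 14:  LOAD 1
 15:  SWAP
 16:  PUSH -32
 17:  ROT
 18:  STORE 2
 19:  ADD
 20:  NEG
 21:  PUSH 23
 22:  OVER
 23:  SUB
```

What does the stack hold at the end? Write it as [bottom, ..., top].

[32, -9]

PUSH -5   -5
STORE 1   (empty)
PUSH 1    1
PUSH -8   1 -8
SWAP      -8 1
NEG       -8 -1
DUP       -8 -1 -1
PUSH 1    -8 -1 -1 1
STORE 1   -8 -1 -1
MUL       -8 1
SWAP      1 -8
SWAP      -8 1
GT        0
LOAD 1    0 1
SWAP      1 0
PUSH -32  1 0 -32
ROT       0 -32 1
STORE 2   0 -32
ADD       -32
NEG       32
PUSH 23   32 23
OVER      32 23 32
SUB       32 -9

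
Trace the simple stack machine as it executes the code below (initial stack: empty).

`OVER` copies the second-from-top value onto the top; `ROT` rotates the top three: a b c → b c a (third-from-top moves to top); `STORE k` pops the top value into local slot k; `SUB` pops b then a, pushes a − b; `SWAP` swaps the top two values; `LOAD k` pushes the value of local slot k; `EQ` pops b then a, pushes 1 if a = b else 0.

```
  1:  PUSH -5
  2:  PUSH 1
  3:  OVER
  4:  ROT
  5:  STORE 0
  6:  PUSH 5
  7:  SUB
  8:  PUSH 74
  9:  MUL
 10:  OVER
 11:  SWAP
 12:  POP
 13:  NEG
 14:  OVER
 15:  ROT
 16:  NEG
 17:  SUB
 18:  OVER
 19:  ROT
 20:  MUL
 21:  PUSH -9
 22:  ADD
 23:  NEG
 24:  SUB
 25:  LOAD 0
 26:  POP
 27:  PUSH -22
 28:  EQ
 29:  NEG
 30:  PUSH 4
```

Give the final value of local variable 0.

-5

PUSH -5  → -5
PUSH 1   → -5 1
OVER     → -5 1 -5
ROT      → 1 -5 -5
STORE 0  → 1 -5
PUSH 5   → 1 -5 5
SUB      → 1 -10
PUSH 74  → 1 -10 74
MUL      → 1 -740
OVER     → 1 -740 1
SWAP     → 1 1 -740
POP      → 1 1
NEG      → 1 -1
OVER     → 1 -1 1
ROT      → -1 1 1
NEG      → -1 1 -1
SUB      → -1 2
OVER     → -1 2 -1
ROT      → 2 -1 -1
MUL      → 2 1
PUSH -9  → 2 1 -9
ADD      → 2 -8
NEG      → 2 8
SUB      → -6
LOAD 0   → -6 -5
POP      → -6
PUSH -22 → -6 -22
EQ       → 0
NEG      → 0
PUSH 4   → 0 4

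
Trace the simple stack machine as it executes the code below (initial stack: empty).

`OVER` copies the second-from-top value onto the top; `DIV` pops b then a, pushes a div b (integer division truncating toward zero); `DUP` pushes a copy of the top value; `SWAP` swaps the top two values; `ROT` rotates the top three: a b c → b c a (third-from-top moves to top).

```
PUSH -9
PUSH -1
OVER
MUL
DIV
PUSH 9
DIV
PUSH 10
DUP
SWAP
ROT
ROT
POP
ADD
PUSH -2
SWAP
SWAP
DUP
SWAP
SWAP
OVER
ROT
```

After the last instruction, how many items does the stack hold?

4

PUSH -9 -> -9
PUSH -1 -> -9 -1
OVER    -> -9 -1 -9
MUL     -> -9 9
DIV     -> -1
PUSH 9  -> -1 9
DIV     -> 0
PUSH 10 -> 0 10
DUP     -> 0 10 10
SWAP    -> 0 10 10
ROT     -> 10 10 0
ROT     -> 10 0 10
POP     -> 10 0
ADD     -> 10
PUSH -2 -> 10 -2
SWAP    -> -2 10
SWAP    -> 10 -2
DUP     -> 10 -2 -2
SWAP    -> 10 -2 -2
SWAP    -> 10 -2 -2
OVER    -> 10 -2 -2 -2
ROT     -> 10 -2 -2 -2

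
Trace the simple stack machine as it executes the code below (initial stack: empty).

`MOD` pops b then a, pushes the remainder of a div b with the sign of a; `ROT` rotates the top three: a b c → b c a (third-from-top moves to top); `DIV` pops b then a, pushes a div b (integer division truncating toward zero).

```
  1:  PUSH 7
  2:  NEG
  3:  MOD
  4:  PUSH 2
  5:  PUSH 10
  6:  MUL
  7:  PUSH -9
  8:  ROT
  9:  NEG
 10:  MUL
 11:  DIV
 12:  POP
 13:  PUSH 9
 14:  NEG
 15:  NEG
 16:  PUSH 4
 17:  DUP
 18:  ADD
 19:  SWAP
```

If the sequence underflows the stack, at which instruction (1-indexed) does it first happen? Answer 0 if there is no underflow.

3

PUSH 7 → 7
NEG    → -7
MOD  — needs 2 operands, stack has 1 → underflow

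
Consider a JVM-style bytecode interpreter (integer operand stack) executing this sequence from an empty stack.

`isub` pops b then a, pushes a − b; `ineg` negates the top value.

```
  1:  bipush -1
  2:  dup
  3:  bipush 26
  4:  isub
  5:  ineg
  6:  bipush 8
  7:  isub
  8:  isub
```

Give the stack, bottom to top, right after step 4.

bipush -1 -> -1
dup       -> -1 -1
bipush 26 -> -1 -1 26
isub      -> -1 -27

[-1, -27]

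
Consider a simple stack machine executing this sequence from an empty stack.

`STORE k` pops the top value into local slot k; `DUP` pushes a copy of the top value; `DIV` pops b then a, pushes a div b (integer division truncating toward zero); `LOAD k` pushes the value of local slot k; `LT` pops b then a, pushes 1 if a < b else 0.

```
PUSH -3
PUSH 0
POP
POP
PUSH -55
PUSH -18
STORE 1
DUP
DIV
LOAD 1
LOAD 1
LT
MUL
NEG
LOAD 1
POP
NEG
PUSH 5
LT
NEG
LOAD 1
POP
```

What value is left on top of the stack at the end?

PUSH -3   [-3]
PUSH 0    [-3, 0]
POP       [-3]
POP       []
PUSH -55  [-55]
PUSH -18  [-55, -18]
STORE 1   [-55]
DUP       [-55, -55]
DIV       [1]
LOAD 1    [1, -18]
LOAD 1    [1, -18, -18]
LT        [1, 0]
MUL       [0]
NEG       [0]
LOAD 1    [0, -18]
POP       [0]
NEG       [0]
PUSH 5    [0, 5]
LT        [1]
NEG       [-1]
LOAD 1    [-1, -18]
POP       [-1]

-1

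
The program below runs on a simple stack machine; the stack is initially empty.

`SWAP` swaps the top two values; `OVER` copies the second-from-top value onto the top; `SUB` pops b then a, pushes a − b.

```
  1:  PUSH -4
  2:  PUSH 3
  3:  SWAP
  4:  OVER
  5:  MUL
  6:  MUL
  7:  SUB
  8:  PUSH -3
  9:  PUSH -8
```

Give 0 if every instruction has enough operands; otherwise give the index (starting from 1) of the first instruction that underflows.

PUSH -4 → [-4]
PUSH 3  → [-4, 3]
SWAP    → [3, -4]
OVER    → [3, -4, 3]
MUL     → [3, -12]
MUL     → [-36]
SUB  — needs 2 operands, stack has 1 → underflow

7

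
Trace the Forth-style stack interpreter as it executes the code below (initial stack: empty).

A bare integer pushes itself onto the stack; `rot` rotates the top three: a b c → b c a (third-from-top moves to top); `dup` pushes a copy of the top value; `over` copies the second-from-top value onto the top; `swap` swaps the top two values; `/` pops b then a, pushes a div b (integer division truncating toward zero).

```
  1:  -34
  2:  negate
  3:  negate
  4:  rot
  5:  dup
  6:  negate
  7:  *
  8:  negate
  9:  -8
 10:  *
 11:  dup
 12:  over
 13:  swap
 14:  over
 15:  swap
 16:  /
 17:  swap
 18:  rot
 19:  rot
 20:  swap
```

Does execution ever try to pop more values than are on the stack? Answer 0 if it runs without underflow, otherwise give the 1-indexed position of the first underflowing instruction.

-34     -34
negate  34
negate  -34
rot  — needs 3 operands, stack has 1 → underflow

4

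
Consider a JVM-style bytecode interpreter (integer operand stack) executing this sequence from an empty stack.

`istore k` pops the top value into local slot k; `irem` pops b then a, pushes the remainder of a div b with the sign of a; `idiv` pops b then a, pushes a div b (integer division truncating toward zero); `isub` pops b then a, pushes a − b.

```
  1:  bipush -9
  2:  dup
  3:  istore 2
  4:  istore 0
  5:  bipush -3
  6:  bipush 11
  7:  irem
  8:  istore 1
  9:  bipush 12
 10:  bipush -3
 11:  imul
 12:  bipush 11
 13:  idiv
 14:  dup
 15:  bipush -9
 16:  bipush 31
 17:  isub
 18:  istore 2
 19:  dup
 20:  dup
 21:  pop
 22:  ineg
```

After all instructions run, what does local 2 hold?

bipush -9 -> -9
dup       -> -9 -9
istore 2  -> -9
istore 0  -> (empty)
bipush -3 -> -3
bipush 11 -> -3 11
irem      -> -3
istore 1  -> (empty)
bipush 12 -> 12
bipush -3 -> 12 -3
imul      -> -36
bipush 11 -> -36 11
idiv      -> -3
dup       -> -3 -3
bipush -9 -> -3 -3 -9
bipush 31 -> -3 -3 -9 31
isub      -> -3 -3 -40
istore 2  -> -3 -3
dup       -> -3 -3 -3
dup       -> -3 -3 -3 -3
pop       -> -3 -3 -3
ineg      -> -3 -3 3

-40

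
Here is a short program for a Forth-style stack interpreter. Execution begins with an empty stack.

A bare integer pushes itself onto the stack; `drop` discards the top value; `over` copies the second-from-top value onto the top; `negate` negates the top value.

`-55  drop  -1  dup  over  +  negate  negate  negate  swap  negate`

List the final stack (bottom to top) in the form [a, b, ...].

[2, 1]

-55     -55
drop    (empty)
-1      -1
dup     -1 -1
over    -1 -1 -1
+       -1 -2
negate  -1 2
negate  -1 -2
negate  -1 2
swap    2 -1
negate  2 1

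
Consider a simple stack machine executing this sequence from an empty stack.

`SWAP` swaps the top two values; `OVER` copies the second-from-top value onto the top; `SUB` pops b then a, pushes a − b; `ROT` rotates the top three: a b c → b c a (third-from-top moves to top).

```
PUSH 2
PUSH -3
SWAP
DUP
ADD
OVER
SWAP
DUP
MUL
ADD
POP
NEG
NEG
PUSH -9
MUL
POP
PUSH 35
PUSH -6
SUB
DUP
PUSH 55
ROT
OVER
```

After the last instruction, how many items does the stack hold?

4

PUSH 2   [2]
PUSH -3  [2, -3]
SWAP     [-3, 2]
DUP      [-3, 2, 2]
ADD      [-3, 4]
OVER     [-3, 4, -3]
SWAP     [-3, -3, 4]
DUP      [-3, -3, 4, 4]
MUL      [-3, -3, 16]
ADD      [-3, 13]
POP      [-3]
NEG      [3]
NEG      [-3]
PUSH -9  [-3, -9]
MUL      [27]
POP      []
PUSH 35  [35]
PUSH -6  [35, -6]
SUB      [41]
DUP      [41, 41]
PUSH 55  [41, 41, 55]
ROT      [41, 55, 41]
OVER     [41, 55, 41, 55]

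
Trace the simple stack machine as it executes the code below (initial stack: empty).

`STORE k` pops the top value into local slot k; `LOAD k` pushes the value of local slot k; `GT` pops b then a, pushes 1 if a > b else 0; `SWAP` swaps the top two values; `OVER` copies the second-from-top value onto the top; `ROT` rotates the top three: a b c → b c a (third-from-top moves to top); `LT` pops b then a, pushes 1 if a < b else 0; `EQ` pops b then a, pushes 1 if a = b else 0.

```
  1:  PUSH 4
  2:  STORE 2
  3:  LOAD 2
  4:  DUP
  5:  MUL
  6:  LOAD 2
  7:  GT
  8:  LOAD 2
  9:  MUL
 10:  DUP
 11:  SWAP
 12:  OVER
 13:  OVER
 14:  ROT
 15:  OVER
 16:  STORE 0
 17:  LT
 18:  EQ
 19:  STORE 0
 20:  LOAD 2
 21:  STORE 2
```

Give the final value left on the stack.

4

PUSH 4  -> 4
STORE 2 -> (empty)
LOAD 2  -> 4
DUP     -> 4 4
MUL     -> 16
LOAD 2  -> 16 4
GT      -> 1
LOAD 2  -> 1 4
MUL     -> 4
DUP     -> 4 4
SWAP    -> 4 4
OVER    -> 4 4 4
OVER    -> 4 4 4 4
ROT     -> 4 4 4 4
OVER    -> 4 4 4 4 4
STORE 0 -> 4 4 4 4
LT      -> 4 4 0
EQ      -> 4 0
STORE 0 -> 4
LOAD 2  -> 4 4
STORE 2 -> 4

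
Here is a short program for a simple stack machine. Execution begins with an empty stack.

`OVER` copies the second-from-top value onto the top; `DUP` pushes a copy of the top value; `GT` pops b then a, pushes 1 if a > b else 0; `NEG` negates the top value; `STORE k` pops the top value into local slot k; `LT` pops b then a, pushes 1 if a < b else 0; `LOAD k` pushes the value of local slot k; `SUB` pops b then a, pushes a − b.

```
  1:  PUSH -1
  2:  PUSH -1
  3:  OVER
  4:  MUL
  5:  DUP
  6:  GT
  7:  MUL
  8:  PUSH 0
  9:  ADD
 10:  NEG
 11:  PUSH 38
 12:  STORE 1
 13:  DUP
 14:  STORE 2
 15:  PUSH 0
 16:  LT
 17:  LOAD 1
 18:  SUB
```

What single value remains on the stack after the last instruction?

-38

PUSH -1  [-1]
PUSH -1  [-1, -1]
OVER     [-1, -1, -1]
MUL      [-1, 1]
DUP      [-1, 1, 1]
GT       [-1, 0]
MUL      [0]
PUSH 0   [0, 0]
ADD      [0]
NEG      [0]
PUSH 38  [0, 38]
STORE 1  [0]
DUP      [0, 0]
STORE 2  [0]
PUSH 0   [0, 0]
LT       [0]
LOAD 1   [0, 38]
SUB      [-38]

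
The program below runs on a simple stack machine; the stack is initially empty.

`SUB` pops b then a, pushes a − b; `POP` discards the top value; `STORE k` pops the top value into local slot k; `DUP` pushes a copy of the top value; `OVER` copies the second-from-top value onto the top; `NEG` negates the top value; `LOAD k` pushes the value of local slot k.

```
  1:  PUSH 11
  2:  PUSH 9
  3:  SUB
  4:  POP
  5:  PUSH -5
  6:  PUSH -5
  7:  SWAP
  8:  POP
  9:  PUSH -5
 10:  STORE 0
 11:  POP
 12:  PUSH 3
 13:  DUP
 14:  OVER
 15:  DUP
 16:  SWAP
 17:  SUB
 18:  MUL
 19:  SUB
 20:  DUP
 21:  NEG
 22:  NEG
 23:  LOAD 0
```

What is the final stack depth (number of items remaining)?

PUSH 11 : [11]
PUSH 9  : [11, 9]
SUB     : [2]
POP     : []
PUSH -5 : [-5]
PUSH -5 : [-5, -5]
SWAP    : [-5, -5]
POP     : [-5]
PUSH -5 : [-5, -5]
STORE 0 : [-5]
POP     : []
PUSH 3  : [3]
DUP     : [3, 3]
OVER    : [3, 3, 3]
DUP     : [3, 3, 3, 3]
SWAP    : [3, 3, 3, 3]
SUB     : [3, 3, 0]
MUL     : [3, 0]
SUB     : [3]
DUP     : [3, 3]
NEG     : [3, -3]
NEG     : [3, 3]
LOAD 0  : [3, 3, -5]

3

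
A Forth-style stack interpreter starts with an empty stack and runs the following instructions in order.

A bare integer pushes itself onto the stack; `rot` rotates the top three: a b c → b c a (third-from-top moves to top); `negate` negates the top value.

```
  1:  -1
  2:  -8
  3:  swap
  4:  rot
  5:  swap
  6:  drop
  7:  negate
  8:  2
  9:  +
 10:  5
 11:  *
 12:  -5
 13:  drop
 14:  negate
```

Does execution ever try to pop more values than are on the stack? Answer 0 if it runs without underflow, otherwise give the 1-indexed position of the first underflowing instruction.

4

-1   -> [-1]
-8   -> [-1, -8]
swap -> [-8, -1]
rot  — needs 3 operands, stack has 2 → underflow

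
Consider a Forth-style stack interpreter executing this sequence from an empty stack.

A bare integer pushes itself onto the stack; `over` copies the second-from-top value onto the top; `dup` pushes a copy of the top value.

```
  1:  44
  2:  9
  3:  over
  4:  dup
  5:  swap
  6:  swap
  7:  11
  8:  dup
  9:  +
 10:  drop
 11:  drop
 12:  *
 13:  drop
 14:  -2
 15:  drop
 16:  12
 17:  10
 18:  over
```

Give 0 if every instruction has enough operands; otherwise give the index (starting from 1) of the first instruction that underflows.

44   → 44
9    → 44 9
over → 44 9 44
dup  → 44 9 44 44
swap → 44 9 44 44
swap → 44 9 44 44
11   → 44 9 44 44 11
dup  → 44 9 44 44 11 11
+    → 44 9 44 44 22
drop → 44 9 44 44
drop → 44 9 44
*    → 44 396
drop → 44
-2   → 44 -2
drop → 44
12   → 44 12
10   → 44 12 10
over → 44 12 10 12

0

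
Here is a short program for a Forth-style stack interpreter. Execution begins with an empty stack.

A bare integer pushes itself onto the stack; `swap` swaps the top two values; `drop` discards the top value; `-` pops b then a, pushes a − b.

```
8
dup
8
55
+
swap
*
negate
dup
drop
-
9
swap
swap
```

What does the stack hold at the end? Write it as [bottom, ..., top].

[512, 9]

8      -> [8]
dup    -> [8, 8]
8      -> [8, 8, 8]
55     -> [8, 8, 8, 55]
+      -> [8, 8, 63]
swap   -> [8, 63, 8]
*      -> [8, 504]
negate -> [8, -504]
dup    -> [8, -504, -504]
drop   -> [8, -504]
-      -> [512]
9      -> [512, 9]
swap   -> [9, 512]
swap   -> [512, 9]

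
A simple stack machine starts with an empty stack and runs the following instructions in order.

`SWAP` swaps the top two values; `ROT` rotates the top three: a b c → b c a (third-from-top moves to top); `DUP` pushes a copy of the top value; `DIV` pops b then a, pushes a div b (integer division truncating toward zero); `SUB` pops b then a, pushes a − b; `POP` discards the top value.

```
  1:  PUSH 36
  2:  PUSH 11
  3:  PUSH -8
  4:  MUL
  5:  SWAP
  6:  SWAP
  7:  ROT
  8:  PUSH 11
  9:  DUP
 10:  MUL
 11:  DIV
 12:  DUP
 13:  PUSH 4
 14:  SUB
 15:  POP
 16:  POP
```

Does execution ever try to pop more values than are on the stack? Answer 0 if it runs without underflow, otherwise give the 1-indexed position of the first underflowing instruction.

7

PUSH 36  [36]
PUSH 11  [36, 11]
PUSH -8  [36, 11, -8]
MUL      [36, -88]
SWAP     [-88, 36]
SWAP     [36, -88]
ROT  — needs 3 operands, stack has 2 → underflow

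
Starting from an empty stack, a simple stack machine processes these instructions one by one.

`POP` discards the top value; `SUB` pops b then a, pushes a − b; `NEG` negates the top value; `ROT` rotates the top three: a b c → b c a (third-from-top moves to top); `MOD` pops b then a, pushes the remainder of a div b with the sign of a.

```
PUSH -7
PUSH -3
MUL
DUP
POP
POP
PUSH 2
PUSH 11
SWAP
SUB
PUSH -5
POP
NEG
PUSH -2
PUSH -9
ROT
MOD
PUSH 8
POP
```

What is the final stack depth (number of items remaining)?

2

PUSH -7 → [-7]
PUSH -3 → [-7, -3]
MUL     → [21]
DUP     → [21, 21]
POP     → [21]
POP     → []
PUSH 2  → [2]
PUSH 11 → [2, 11]
SWAP    → [11, 2]
SUB     → [9]
PUSH -5 → [9, -5]
POP     → [9]
NEG     → [-9]
PUSH -2 → [-9, -2]
PUSH -9 → [-9, -2, -9]
ROT     → [-2, -9, -9]
MOD     → [-2, 0]
PUSH 8  → [-2, 0, 8]
POP     → [-2, 0]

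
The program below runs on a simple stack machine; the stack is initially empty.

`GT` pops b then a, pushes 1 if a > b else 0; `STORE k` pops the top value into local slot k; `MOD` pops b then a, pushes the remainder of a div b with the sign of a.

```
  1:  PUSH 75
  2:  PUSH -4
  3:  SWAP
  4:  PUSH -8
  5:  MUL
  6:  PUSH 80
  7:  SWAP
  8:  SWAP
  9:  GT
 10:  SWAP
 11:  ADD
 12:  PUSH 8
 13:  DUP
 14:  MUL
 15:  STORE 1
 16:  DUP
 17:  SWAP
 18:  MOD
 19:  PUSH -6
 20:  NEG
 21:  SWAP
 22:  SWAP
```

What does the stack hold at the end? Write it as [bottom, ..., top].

[0, 6]

PUSH 75  75
PUSH -4  75 -4
SWAP     -4 75
PUSH -8  -4 75 -8
MUL      -4 -600
PUSH 80  -4 -600 80
SWAP     -4 80 -600
SWAP     -4 -600 80
GT       -4 0
SWAP     0 -4
ADD      -4
PUSH 8   -4 8
DUP      -4 8 8
MUL      -4 64
STORE 1  -4
DUP      -4 -4
SWAP     -4 -4
MOD      0
PUSH -6  0 -6
NEG      0 6
SWAP     6 0
SWAP     0 6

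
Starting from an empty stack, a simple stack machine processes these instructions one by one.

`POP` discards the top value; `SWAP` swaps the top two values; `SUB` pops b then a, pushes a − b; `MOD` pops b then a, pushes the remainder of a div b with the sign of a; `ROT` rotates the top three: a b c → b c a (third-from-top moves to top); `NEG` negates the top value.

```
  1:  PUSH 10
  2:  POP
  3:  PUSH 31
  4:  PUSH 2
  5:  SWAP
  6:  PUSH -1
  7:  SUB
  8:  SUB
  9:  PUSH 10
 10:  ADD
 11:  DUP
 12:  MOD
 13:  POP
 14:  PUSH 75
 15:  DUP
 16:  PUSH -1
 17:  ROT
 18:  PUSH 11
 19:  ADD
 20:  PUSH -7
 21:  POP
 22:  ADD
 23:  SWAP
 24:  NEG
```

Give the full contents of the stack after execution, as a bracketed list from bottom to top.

PUSH 10  [10]
POP      []
PUSH 31  [31]
PUSH 2   [31, 2]
SWAP     [2, 31]
PUSH -1  [2, 31, -1]
SUB      [2, 32]
SUB      [-30]
PUSH 10  [-30, 10]
ADD      [-20]
DUP      [-20, -20]
MOD      [0]
POP      []
PUSH 75  [75]
DUP      [75, 75]
PUSH -1  [75, 75, -1]
ROT      [75, -1, 75]
PUSH 11  [75, -1, 75, 11]
ADD      [75, -1, 86]
PUSH -7  [75, -1, 86, -7]
POP      [75, -1, 86]
ADD      [75, 85]
SWAP     [85, 75]
NEG      [85, -75]

[85, -75]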